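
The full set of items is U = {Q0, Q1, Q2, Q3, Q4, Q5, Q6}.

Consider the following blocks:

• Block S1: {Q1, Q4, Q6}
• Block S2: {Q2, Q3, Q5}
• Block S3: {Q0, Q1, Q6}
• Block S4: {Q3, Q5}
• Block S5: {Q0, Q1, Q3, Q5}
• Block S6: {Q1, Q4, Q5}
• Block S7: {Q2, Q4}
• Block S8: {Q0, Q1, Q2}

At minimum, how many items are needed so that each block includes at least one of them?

3

The 3 items {Q0, Q4, Q5} hit every block.
The blocks S3, S4, S7 are pairwise disjoint, so any hitting set needs a separate item for each — at least 3. Hence 3 is optimal.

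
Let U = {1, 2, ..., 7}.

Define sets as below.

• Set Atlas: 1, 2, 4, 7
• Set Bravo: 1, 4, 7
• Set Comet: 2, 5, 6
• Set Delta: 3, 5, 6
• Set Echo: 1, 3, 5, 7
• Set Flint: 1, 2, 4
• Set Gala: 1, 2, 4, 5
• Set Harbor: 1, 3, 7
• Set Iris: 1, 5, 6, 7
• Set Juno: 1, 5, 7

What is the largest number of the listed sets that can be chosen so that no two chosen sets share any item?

Delta, Flint are pairwise disjoint (Delta={3,5,6}; Flint={1,2,4}).
Every remaining set overlaps one of these, and no 3 of the listed sets are pairwise disjoint, so 2 is the maximum.

2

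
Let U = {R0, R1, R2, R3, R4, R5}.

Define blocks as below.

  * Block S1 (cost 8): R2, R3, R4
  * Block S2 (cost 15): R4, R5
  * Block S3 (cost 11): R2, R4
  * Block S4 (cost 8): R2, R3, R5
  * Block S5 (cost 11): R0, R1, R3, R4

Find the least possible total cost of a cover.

S4, S5 together cover every item (S4 ∪ S5 = {R0, R1, R2, R3, R4, R5}); total cost 8 + 11 = 19.
The greedy pick S1, S5, S4 costs 27; no covering selection beats 19.

19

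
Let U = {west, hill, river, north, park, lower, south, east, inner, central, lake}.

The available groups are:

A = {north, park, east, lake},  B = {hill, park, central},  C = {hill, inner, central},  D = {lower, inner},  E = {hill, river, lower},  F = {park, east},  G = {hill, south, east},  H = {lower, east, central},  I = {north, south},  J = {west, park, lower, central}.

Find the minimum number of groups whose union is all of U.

A and D and E and G and J together: A ∪ D ∪ E ∪ G ∪ J = {west, hill, river, north, park, lower, south, east, inner, central, lake} — every point is covered.
No 4 of the 10 groups cover everything (all 210 combinations miss at least one point), so 5 is optimal.

5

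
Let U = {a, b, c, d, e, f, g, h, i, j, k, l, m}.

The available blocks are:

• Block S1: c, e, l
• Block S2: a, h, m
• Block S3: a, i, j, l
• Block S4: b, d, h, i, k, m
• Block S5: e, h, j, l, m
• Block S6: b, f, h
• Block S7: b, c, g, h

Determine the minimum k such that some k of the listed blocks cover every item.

S1 and S3 and S4 and S6 and S7 together: S1 ∪ S3 ∪ S4 ∪ S6 ∪ S7 = {a, b, c, d, e, f, g, h, i, j, k, l, m} — every item is covered.
No 4 of the 7 blocks cover everything (all 35 combinations miss at least one item), so 5 is optimal.

5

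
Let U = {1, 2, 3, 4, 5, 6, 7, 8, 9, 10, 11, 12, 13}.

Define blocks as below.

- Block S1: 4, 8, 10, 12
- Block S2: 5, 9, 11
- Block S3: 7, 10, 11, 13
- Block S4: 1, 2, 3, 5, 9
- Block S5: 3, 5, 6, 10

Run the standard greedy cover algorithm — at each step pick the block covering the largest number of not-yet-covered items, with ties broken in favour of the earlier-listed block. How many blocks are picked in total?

Greedy: pick S4 (covers 5 new) → pick S1 (covers 4 new) → pick S3 (covers 3 new) → pick S5 (covers 1 new). Total picks: 4.

4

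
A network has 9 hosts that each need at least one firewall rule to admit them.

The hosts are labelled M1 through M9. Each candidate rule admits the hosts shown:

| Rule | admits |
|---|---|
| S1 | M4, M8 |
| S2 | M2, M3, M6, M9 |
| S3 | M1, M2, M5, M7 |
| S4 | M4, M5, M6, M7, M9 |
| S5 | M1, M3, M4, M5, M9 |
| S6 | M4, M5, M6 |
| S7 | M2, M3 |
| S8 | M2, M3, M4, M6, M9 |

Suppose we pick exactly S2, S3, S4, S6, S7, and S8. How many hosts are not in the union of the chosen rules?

Union of S2, S3, S4, S6, S7, S8 = {M1, M2, M3, M4, M5, M6, M7, M9}.
Not covered: M8 — 1 host.

1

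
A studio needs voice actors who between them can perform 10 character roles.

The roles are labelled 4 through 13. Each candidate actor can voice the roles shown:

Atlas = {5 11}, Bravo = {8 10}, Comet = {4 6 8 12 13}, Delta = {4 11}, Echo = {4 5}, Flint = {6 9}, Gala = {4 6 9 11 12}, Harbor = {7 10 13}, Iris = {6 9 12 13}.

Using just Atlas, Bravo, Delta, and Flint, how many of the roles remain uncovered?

3

Union of Atlas, Bravo, Delta, Flint = {4, 5, 6, 8, 9, 10, 11}.
Not covered: 7, 12, 13 — 3 roles.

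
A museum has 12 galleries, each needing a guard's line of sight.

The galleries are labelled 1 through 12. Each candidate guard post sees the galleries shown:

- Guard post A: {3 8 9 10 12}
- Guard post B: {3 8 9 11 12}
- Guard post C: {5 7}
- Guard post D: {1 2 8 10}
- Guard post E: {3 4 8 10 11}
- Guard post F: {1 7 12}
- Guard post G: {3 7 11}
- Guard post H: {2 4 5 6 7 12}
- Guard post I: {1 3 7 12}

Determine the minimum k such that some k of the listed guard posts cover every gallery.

Take {B, D, H}. Their union is {1, 2, 3, 4, 5, 6, 7, 8, 9, 10, 11, 12}, which is all 12 galleries.
Only H contains 6, so H is forced; the remaining 6 galleries need at least 2 more guard posts (each remaining guard post adds at most 4) — so at least 3 guard posts are needed, and 3 is optimal.

3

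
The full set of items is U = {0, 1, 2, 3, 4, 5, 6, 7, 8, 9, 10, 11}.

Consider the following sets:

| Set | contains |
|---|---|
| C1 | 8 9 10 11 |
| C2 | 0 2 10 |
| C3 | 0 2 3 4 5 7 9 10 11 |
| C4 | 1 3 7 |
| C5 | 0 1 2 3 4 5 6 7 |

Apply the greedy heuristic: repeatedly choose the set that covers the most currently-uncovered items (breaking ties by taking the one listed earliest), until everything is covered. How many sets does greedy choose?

3

Greedy: pick C3 (covers 9 new) → pick C5 (covers 2 new) → pick C1 (covers 1 new). Total picks: 3.
(The true minimum cover uses only 2 sets, so greedy is not optimal here.)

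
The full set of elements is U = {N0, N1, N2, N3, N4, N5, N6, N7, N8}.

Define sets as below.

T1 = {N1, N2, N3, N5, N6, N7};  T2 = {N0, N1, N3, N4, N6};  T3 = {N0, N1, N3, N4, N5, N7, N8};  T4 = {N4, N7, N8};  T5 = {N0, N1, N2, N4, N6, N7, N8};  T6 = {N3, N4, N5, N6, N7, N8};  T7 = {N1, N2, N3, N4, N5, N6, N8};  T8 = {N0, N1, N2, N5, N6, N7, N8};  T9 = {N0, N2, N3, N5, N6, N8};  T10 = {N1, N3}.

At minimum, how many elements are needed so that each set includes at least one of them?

The 2 elements {N3, N8} hit every set.
The sets T4, T10 are pairwise disjoint, so any hitting set needs a separate element for each — at least 2. Hence 2 is optimal.

2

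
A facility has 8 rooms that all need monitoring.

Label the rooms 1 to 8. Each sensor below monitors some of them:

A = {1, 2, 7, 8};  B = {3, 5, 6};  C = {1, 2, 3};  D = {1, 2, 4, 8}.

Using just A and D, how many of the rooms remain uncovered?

3

Union of A, D = {1, 2, 4, 7, 8}.
Not covered: 3, 5, 6 — 3 rooms.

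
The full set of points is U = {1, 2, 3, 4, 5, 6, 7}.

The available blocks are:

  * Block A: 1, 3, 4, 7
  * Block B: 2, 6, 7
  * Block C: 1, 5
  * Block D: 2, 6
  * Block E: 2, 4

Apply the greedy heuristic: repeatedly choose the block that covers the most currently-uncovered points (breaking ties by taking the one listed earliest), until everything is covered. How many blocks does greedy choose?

3

Greedy: pick A (covers 4 new) → pick B (covers 2 new) → pick C (covers 1 new). Total picks: 3.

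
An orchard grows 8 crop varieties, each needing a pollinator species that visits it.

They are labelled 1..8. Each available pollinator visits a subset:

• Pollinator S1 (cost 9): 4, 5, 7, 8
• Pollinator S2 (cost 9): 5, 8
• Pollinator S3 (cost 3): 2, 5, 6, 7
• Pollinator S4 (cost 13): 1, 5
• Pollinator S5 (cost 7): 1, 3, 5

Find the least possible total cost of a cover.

S1, S3, S5 together cover every variety (S1 ∪ S3 ∪ S5 = {1, 2, 3, 4, 5, 6, 7, 8}); total cost 9 + 3 + 7 = 19.
No covering selection has total cost below 19.

19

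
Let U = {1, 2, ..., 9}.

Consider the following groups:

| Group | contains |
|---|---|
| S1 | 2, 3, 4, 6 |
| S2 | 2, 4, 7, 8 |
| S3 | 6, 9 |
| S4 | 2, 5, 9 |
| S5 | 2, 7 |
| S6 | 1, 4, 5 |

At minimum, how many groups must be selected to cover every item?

Take {S1, S2, S4, S6}. Their union is {1, 2, 3, 4, 5, 6, 7, 8, 9}, which is all 9 items.
Only S1 contains 3, so S1 is forced; the remaining 5 items need at least 3 more groups (each remaining group adds at most 2) — so at least 4 groups are needed, and 4 is optimal.

4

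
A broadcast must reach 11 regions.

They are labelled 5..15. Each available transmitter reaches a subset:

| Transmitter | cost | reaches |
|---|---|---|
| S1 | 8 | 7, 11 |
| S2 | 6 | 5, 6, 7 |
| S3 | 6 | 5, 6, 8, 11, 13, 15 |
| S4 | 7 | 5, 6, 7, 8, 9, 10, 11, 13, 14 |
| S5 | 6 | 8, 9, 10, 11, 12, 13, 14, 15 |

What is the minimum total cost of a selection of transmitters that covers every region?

S2, S5 together cover every region (S2 ∪ S5 = {5, 6, 7, 8, 9, 10, 11, 12, 13, 14, 15}); total cost 6 + 6 = 12.
No covering selection has total cost below 12.

12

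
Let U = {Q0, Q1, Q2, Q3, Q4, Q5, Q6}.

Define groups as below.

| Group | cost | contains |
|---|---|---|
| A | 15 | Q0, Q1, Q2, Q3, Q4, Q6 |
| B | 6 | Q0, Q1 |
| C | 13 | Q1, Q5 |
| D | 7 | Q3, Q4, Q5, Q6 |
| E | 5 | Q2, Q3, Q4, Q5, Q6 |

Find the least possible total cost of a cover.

11

B, E together cover every item (B ∪ E = {Q0, Q1, Q2, Q3, Q4, Q5, Q6}); total cost 6 + 5 = 11.
No covering selection has total cost below 11.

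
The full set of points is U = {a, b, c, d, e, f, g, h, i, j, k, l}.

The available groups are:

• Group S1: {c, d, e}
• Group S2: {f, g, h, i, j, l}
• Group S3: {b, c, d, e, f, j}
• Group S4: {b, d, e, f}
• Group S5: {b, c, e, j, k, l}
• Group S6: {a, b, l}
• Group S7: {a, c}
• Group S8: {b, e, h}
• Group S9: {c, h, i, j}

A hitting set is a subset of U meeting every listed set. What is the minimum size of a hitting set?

T = {b, c, i} meets every group (each contains at least one member of T), and |T| = 3.
No choice of 2 points meets every group, so 3 is the minimum.

3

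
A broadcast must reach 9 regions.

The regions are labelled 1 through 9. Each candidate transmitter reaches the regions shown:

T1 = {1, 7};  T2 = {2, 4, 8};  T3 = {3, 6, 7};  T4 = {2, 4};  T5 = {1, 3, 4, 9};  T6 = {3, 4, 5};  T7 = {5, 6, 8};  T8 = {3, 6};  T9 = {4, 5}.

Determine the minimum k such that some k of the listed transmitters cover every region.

T1 and T2 and T5 and T7 together: T1 ∪ T2 ∪ T5 ∪ T7 = {1, 2, 3, 4, 5, 6, 7, 8, 9} — every region is covered.
No 3 of the 9 transmitters cover everything (all 84 combinations miss at least one region), so 4 is optimal.

4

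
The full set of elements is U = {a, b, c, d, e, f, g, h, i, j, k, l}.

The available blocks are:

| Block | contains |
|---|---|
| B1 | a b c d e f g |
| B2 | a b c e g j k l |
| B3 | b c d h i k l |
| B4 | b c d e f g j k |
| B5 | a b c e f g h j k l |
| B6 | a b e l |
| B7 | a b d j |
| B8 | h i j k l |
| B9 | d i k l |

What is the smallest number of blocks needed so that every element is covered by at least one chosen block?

Take {B1, B8}. Their union is {a, b, c, d, e, f, g, h, i, j, k, l}, which is all 12 elements.
No single block has all 12 elements (the largest, B5, has 10), so 2 is optimal.

2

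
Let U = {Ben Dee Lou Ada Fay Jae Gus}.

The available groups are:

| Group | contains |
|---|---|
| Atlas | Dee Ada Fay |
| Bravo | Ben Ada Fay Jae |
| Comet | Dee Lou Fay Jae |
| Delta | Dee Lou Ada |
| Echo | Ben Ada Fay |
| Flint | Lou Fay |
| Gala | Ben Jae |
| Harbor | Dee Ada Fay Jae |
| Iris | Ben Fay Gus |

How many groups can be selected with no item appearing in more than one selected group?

Atlas, Gala are pairwise disjoint (Atlas={Dee,Ada,Fay}; Gala={Ben,Jae}).
Every remaining group overlaps one of these, and no 3 of the listed groups are pairwise disjoint, so 2 is the maximum.

2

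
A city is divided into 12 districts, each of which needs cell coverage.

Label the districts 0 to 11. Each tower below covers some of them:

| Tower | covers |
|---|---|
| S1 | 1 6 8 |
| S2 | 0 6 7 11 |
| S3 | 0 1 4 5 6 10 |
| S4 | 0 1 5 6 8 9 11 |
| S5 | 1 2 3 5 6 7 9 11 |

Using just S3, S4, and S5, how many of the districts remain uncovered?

Union of S3, S4, S5 = {0, 1, 2, 3, 4, 5, 6, 7, 8, 9, 10, 11} — that's every district, so 0 are uncovered.

0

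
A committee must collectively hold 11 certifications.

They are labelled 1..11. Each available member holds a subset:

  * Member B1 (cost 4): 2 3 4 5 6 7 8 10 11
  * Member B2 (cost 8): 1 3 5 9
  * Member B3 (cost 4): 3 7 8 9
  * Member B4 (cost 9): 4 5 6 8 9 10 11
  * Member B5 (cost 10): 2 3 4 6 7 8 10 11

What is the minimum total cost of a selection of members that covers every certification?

B1, B2 together cover every certification (B1 ∪ B2 = {1, 2, 3, 4, 5, 6, 7, 8, 9, 10, 11}); total cost 4 + 8 = 12.
No covering selection has total cost below 12.

12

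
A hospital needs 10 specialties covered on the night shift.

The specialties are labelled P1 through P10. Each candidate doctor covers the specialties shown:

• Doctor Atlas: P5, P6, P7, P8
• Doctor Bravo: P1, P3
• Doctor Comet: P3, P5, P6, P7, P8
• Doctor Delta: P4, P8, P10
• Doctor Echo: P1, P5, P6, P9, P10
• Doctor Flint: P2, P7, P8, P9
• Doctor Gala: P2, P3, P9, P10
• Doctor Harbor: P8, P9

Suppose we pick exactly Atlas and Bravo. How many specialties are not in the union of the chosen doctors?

Union of Atlas, Bravo = {P1, P3, P5, P6, P7, P8}.
Not covered: P2, P4, P9, P10 — 4 specialties.

4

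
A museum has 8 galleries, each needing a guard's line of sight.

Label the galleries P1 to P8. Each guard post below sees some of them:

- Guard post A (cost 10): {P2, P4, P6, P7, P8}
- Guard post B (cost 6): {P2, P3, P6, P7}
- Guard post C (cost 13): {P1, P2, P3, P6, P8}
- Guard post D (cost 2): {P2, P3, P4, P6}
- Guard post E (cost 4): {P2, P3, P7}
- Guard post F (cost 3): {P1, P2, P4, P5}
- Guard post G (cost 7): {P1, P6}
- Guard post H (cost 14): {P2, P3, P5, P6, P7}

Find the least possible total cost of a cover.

A, D, F together cover every gallery (A ∪ D ∪ F = {P1, P2, P3, P4, P5, P6, P7, P8}); total cost 10 + 2 + 3 = 15.
The greedy pick D, F, E, A costs 19; no covering selection beats 15.

15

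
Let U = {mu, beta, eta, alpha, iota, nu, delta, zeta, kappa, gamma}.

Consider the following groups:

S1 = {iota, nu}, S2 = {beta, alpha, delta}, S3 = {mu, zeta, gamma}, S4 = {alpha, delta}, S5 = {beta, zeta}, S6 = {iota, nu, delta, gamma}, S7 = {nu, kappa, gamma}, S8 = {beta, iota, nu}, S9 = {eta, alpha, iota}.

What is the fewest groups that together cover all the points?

S2 and S3 and S7 and S9 together: S2 ∪ S3 ∪ S7 ∪ S9 = {mu, beta, eta, alpha, iota, nu, delta, zeta, kappa, gamma} — every point is covered.
Only S3 contains mu, so S3 is forced; the remaining 7 points need at least 3 more groups (each remaining group adds at most 3) — so at least 4 groups are needed, and 4 is optimal.

4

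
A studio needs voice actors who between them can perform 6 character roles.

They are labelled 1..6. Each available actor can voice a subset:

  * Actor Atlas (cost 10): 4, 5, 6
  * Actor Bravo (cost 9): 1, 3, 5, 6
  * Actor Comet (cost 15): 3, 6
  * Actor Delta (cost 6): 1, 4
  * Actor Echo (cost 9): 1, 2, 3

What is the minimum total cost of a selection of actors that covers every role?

Atlas, Echo together cover every role (Atlas ∪ Echo = {1, 2, 3, 4, 5, 6}); total cost 10 + 9 = 19.
The greedy pick Bravo, Delta, Echo costs 24; no covering selection beats 19.

19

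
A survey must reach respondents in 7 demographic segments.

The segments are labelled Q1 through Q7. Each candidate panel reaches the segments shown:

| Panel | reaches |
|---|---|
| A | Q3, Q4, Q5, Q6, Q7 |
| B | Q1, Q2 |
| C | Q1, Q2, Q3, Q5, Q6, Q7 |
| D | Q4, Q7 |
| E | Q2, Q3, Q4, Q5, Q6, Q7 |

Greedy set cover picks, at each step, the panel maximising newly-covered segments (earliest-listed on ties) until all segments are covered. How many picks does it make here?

2

Greedy: pick C (covers 6 new) → pick A (covers 1 new). Total picks: 2.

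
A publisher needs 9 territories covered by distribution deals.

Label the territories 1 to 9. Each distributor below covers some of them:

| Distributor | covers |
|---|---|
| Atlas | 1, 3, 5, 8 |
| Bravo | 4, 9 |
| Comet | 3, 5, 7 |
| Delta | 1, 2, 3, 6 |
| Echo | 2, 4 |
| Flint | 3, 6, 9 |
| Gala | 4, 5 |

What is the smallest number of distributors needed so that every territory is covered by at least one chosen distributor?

Take {Atlas, Bravo, Comet, Delta}. Their union is {1, 2, 3, 4, 5, 6, 7, 8, 9}, which is all 9 territories.
Only Atlas contains 8, so Atlas is forced; the remaining 5 territories need at least 3 more distributors (each remaining distributor adds at most 2) — so at least 4 distributors are needed, and 4 is optimal.

4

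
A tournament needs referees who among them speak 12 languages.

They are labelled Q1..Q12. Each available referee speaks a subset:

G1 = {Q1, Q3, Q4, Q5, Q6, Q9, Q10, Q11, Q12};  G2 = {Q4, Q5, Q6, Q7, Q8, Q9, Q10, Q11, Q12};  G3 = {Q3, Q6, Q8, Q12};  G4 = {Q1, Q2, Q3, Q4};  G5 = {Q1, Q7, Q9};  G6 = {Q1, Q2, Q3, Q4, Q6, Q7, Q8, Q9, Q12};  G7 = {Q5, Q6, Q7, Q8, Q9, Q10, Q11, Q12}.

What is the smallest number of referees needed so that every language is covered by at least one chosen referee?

Take {G6, G7}. Their union is {Q1, Q2, Q3, Q4, Q5, Q6, Q7, Q8, Q9, Q10, Q11, Q12}, which is all 12 languages.
No single referee has all 12 languages (the largest, G1, has 9), so 2 is optimal.

2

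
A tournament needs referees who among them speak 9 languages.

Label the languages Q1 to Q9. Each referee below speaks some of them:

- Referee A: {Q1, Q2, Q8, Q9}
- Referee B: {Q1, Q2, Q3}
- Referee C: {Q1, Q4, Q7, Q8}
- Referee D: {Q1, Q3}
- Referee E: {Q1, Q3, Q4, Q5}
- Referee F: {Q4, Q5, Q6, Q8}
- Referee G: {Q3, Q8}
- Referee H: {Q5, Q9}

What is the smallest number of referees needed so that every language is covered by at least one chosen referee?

4

Take {B, C, F, H}. Their union is {Q1, Q2, Q3, Q4, Q5, Q6, Q7, Q8, Q9}, which is all 9 languages.
Only C contains Q7, so C is forced; the remaining 5 languages need at least 3 more referees (each remaining referee adds at most 2) — so at least 4 referees are needed, and 4 is optimal.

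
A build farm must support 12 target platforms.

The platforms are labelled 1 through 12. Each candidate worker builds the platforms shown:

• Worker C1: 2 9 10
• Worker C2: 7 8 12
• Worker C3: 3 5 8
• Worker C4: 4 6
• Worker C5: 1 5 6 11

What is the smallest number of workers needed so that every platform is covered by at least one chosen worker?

Take {C1, C2, C3, C4, C5}. Their union is {1, 2, 3, 4, 5, 6, 7, 8, 9, 10, 11, 12}, which is all 12 platforms.
Only C4 contains 4, so C4 is forced; the remaining 10 platforms need at least 4 more workers (each remaining worker adds at most 3) — so at least 5 workers are needed, and 5 is optimal.

5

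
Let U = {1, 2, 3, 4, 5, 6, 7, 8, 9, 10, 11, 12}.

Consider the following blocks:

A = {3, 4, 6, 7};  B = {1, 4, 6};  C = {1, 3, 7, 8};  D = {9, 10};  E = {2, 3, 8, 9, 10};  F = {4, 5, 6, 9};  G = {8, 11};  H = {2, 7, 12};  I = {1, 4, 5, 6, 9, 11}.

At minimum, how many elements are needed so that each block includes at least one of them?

T = {1, 7, 8, 9} meets every block (each contains at least one member of T), and |T| = 4.
The blocks B, D, G, H are pairwise disjoint, so any hitting set needs a separate element for each — at least 4. Hence 4 is optimal.

4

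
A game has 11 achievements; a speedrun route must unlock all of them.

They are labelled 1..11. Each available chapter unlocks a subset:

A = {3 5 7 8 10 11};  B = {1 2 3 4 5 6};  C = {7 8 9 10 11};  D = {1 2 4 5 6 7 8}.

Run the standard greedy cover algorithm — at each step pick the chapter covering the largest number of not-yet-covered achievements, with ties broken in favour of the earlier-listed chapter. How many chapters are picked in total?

Greedy: pick D (covers 7 new) → pick A (covers 3 new) → pick C (covers 1 new). Total picks: 3.
(The true minimum cover uses only 2 chapters, so greedy is not optimal here.)

3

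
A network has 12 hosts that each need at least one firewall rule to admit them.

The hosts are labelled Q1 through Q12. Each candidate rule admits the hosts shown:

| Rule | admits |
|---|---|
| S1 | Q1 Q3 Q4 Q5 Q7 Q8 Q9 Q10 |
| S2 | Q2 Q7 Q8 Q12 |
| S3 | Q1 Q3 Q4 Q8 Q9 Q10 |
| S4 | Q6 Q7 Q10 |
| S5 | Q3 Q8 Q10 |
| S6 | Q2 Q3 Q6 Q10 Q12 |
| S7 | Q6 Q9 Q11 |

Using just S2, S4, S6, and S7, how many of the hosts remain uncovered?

3

Union of S2, S4, S6, S7 = {Q2, Q3, Q6, Q7, Q8, Q9, Q10, Q11, Q12}.
Not covered: Q1, Q4, Q5 — 3 hosts.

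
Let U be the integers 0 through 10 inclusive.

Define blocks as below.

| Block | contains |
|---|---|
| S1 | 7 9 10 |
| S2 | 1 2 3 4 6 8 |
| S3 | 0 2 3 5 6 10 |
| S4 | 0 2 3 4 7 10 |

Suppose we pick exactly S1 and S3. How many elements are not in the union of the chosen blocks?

3

Union of S1, S3 = {0, 2, 3, 5, 6, 7, 9, 10}.
Not covered: 1, 4, 8 — 3 elements.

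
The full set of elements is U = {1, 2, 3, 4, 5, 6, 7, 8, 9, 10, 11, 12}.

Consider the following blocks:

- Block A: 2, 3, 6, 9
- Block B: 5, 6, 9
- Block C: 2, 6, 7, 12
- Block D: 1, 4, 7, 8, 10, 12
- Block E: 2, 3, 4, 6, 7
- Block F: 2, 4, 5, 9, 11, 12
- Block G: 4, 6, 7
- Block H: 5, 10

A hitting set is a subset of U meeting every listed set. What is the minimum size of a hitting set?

T = {5, 6, 10} meets every block (each contains at least one member of T), and |T| = 3.
No choice of 2 elements meets every block, so 3 is the minimum.

3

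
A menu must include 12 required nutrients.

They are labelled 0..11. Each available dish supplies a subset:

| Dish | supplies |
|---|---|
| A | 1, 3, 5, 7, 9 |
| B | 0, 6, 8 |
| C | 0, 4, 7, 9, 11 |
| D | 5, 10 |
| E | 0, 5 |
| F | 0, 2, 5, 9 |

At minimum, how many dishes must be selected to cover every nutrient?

5

A and B and C and D and F together: A ∪ B ∪ C ∪ D ∪ F = {0, 1, 2, 3, 4, 5, 6, 7, 8, 9, 10, 11} — every nutrient is covered.
No 4 of the 6 dishes cover everything (all 15 combinations miss at least one nutrient), so 5 is optimal.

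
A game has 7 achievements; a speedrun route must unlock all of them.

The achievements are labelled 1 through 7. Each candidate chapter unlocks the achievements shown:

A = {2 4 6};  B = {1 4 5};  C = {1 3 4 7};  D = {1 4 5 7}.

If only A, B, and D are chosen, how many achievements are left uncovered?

Union of A, B, D = {1, 2, 4, 5, 6, 7}.
Not covered: 3 — 1 achievement.

1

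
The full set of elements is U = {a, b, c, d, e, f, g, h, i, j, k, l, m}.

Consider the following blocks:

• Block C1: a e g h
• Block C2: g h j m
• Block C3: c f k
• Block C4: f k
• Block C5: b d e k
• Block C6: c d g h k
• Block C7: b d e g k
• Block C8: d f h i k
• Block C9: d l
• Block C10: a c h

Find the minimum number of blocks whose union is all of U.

5

C2 and C7 and C8 and C9 and C10 together: C2 ∪ C7 ∪ C8 ∪ C9 ∪ C10 = {a, b, c, d, e, f, g, h, i, j, k, l, m} — every element is covered.
No 4 of the 10 blocks cover everything (all 210 combinations miss at least one element), so 5 is optimal.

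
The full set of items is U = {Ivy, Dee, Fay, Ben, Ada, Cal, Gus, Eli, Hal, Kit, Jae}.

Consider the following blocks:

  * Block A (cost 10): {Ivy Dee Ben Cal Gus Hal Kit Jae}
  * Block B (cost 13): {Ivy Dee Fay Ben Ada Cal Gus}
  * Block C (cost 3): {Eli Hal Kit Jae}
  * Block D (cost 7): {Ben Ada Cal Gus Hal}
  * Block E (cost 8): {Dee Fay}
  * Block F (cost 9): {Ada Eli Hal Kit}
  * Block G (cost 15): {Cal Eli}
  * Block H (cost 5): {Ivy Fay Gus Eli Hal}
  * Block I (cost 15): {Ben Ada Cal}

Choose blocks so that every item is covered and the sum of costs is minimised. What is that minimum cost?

B, C together cover every item (B ∪ C = {Ivy, Dee, Fay, Ben, Ada, Cal, Gus, Eli, Hal, Kit, Jae}); total cost 13 + 3 = 16.
The greedy pick C, H, D, E costs 23; no covering selection beats 16.

16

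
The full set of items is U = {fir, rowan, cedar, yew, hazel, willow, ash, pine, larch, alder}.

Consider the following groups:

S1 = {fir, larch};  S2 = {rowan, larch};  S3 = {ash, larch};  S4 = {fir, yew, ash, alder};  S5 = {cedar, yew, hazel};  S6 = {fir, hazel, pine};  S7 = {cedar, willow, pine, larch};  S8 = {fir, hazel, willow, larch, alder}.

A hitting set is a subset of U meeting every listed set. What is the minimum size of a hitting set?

The 3 items {yew, hazel, larch} hit every group.
No choice of 2 items meets every group, so 3 is the minimum.

3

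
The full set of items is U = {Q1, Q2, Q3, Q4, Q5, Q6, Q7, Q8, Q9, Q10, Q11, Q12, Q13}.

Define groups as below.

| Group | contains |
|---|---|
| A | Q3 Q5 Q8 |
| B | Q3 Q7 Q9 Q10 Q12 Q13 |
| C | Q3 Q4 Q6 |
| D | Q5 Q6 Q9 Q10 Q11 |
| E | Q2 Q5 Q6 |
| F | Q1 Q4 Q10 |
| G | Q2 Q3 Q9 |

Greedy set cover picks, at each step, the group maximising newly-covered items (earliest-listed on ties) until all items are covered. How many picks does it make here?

Greedy: pick B (covers 6 new) → pick D (covers 3 new) → pick F (covers 2 new) → pick A (covers 1 new) → pick E (covers 1 new). Total picks: 5.

5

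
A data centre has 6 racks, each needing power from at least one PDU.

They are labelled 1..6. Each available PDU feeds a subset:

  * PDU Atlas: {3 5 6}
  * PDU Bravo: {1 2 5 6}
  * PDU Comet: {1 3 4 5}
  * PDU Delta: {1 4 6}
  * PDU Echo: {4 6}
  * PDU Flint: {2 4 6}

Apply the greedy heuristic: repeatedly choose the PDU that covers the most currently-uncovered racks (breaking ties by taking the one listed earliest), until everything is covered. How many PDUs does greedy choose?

Greedy: pick Bravo (covers 4 new) → pick Comet (covers 2 new). Total picks: 2.

2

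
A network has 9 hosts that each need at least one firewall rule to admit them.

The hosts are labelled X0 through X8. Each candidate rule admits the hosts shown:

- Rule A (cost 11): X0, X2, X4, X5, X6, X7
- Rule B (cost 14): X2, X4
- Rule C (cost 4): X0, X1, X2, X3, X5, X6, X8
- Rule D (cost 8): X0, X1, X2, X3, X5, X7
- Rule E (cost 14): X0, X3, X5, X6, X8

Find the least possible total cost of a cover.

15

A, C together cover every host (A ∪ C = {X0, X1, X2, X3, X4, X5, X6, X7, X8}); total cost 11 + 4 = 15.
No covering selection has total cost below 15.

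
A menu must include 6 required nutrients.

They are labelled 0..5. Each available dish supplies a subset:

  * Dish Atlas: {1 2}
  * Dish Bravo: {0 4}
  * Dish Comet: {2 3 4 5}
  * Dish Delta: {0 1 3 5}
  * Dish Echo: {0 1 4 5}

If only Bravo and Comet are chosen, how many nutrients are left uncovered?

1

Union of Bravo, Comet = {0, 2, 3, 4, 5}.
Not covered: 1 — 1 nutrient.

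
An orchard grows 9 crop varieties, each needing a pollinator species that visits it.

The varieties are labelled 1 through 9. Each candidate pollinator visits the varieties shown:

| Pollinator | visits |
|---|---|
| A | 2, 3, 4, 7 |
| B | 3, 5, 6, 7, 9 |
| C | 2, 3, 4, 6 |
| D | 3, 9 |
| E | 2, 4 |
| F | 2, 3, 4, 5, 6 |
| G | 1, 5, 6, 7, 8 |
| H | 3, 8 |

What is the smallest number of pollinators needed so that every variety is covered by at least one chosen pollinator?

3

Take {D, F, G}. Their union is {1, 2, 3, 4, 5, 6, 7, 8, 9}, which is all 9 varieties.
Only G contains 1, so G is forced; the remaining 4 varieties need at least 2 more pollinators (each remaining pollinator adds at most 3) — so at least 3 pollinators are needed, and 3 is optimal.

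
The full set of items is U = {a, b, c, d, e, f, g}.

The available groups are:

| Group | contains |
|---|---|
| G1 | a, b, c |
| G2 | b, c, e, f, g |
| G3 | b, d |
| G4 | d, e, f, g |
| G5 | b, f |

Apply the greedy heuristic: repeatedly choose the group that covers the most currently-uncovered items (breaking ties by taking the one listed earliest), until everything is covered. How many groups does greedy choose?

Greedy: pick G2 (covers 5 new) → pick G1 (covers 1 new) → pick G3 (covers 1 new). Total picks: 3.
(The true minimum cover uses only 2 groups, so greedy is not optimal here.)

3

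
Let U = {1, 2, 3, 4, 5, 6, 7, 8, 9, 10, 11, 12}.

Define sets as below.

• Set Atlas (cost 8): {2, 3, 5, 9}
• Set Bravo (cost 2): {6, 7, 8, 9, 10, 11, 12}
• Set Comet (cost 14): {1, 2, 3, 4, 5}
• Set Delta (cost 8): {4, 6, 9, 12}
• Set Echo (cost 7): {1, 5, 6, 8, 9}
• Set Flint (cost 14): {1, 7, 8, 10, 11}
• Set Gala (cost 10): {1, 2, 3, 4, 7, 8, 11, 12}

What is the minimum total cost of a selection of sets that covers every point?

Bravo, Comet together cover every point (Bravo ∪ Comet = {1, 2, 3, 4, 5, 6, 7, 8, 9, 10, 11, 12}); total cost 2 + 14 = 16.
The greedy pick Bravo, Gala, Echo costs 19; no covering selection beats 16.

16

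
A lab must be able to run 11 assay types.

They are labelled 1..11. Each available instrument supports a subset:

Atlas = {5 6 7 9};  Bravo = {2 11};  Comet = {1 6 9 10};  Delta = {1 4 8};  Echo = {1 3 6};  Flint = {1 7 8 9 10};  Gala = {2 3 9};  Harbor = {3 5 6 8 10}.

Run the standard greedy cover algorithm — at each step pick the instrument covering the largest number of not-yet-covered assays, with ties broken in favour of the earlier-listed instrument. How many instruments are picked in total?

Greedy: pick Flint (covers 5 new) → pick Harbor (covers 3 new) → pick Bravo (covers 2 new) → pick Delta (covers 1 new). Total picks: 4.

4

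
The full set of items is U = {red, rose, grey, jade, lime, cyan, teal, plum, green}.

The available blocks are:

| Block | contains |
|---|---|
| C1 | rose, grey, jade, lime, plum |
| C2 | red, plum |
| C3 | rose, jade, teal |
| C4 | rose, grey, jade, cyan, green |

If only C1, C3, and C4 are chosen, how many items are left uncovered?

Union of C1, C3, C4 = {rose, grey, jade, lime, cyan, teal, plum, green}.
Not covered: red — 1 item.

1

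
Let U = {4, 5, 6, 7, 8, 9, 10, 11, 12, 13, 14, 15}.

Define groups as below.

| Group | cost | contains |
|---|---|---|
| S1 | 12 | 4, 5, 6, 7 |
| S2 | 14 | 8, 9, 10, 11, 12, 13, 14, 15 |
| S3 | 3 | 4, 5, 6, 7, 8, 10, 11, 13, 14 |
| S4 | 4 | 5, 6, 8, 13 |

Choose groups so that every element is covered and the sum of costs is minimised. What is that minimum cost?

17

S2, S3 together cover every element (S2 ∪ S3 = {4, 5, 6, 7, 8, 9, 10, 11, 12, 13, 14, 15}); total cost 14 + 3 = 17.
No covering selection has total cost below 17.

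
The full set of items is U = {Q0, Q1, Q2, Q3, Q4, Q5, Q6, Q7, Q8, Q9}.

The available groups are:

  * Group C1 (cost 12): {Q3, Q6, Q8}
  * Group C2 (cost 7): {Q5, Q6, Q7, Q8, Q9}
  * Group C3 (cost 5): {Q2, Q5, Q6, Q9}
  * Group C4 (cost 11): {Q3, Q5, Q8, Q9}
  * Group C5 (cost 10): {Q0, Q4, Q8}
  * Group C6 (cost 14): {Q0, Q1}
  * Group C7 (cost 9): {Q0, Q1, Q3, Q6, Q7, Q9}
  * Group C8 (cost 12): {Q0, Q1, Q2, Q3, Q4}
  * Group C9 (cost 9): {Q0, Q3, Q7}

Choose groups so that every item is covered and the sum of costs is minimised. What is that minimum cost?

19

C2, C8 together cover every item (C2 ∪ C8 = {Q0, Q1, Q2, Q3, Q4, Q5, Q6, Q7, Q8, Q9}); total cost 7 + 12 = 19.
The greedy pick C3, C7, C5 costs 24; no covering selection beats 19.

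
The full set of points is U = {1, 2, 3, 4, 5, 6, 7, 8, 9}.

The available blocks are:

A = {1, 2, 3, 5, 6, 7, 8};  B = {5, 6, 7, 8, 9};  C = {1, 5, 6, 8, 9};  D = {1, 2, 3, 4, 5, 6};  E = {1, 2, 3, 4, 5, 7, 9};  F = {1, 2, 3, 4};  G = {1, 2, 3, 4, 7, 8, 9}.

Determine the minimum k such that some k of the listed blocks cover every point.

2

Take {A, G}. Their union is {1, 2, 3, 4, 5, 6, 7, 8, 9}, which is all 9 points.
No single block has all 9 points (the largest, A, has 7), so 2 is optimal.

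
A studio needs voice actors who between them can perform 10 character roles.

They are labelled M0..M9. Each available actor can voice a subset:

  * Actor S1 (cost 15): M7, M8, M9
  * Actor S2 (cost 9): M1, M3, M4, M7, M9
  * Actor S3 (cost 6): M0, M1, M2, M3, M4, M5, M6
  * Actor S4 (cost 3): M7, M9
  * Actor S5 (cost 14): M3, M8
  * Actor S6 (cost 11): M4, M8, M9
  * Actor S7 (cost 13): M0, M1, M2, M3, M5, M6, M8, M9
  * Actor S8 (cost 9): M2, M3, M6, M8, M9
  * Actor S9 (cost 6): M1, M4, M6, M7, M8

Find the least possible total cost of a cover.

15

S3, S4, S9 together cover every role (S3 ∪ S4 ∪ S9 = {M0, M1, M2, M3, M4, M5, M6, M7, M8, M9}); total cost 6 + 3 + 6 = 15.
No covering selection has total cost below 15.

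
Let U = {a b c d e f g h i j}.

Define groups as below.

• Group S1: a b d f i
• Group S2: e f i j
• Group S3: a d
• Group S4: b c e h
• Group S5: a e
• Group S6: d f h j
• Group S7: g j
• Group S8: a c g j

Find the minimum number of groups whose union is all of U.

3

Take {S1, S4, S7}. Their union is {a, b, c, d, e, f, g, h, i, j}, which is all 10 points.
No 2 of the 8 groups cover everything (all 28 combinations miss at least one point), so 3 is optimal.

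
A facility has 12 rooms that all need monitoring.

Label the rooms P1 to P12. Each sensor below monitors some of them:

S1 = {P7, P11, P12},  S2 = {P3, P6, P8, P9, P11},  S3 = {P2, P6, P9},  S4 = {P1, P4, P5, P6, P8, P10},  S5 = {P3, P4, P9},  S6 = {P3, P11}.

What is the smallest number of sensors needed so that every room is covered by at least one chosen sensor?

4

S1 and S2 and S3 and S4 together: S1 ∪ S2 ∪ S3 ∪ S4 = {P1, P2, P3, P4, P5, P6, P7, P8, P9, P10, P11, P12} — every room is covered.
No 3 of the 6 sensors cover everything (all 20 combinations miss at least one room), so 4 is optimal.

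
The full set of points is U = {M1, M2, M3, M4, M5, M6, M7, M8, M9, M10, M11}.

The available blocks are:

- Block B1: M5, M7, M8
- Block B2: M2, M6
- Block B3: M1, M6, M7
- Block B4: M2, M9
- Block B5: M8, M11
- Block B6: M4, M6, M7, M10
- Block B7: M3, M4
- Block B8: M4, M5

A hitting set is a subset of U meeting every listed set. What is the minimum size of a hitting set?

Take H = {M2, M4, M6, M8}. Each listed block contains at least one of these, so H is a hitting set of size 4.
The blocks B3, B4, B5, B8 are pairwise disjoint, so any hitting set needs a separate point for each — at least 4. Hence 4 is optimal.

4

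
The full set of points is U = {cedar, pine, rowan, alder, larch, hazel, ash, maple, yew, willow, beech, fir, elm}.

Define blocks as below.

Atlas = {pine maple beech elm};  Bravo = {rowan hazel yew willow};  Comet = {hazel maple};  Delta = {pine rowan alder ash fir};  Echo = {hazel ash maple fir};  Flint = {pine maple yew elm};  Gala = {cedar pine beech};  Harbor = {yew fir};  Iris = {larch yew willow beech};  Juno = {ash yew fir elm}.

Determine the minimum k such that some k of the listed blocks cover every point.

5

Atlas, Bravo, Delta, Gala, and Iris cover everything between them: the union {cedar, pine, rowan, alder, larch, hazel, ash, maple, yew, willow, beech, fir, elm} is all of U.
No 4 of the 10 blocks cover everything (all 210 combinations miss at least one point), so 5 is optimal.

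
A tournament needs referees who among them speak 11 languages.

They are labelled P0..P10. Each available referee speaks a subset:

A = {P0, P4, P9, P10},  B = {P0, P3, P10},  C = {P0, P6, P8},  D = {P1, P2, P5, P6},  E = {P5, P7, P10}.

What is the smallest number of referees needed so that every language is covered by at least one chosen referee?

A and B and C and D and E together: A ∪ B ∪ C ∪ D ∪ E = {P0, P1, P2, P3, P4, P5, P6, P7, P8, P9, P10} — every language is covered.
No 4 of the 5 referees cover everything (all 5 combinations miss at least one language), so 5 is optimal.

5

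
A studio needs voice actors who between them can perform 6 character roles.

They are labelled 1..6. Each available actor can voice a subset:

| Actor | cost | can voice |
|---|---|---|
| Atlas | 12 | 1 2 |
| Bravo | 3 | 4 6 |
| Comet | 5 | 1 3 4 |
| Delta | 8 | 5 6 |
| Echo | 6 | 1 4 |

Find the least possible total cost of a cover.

25

Atlas, Comet, Delta together cover every role (Atlas ∪ Comet ∪ Delta = {1, 2, 3, 4, 5, 6}); total cost 12 + 5 + 8 = 25.
The greedy pick Bravo, Comet, Delta, Atlas costs 28; no covering selection beats 25.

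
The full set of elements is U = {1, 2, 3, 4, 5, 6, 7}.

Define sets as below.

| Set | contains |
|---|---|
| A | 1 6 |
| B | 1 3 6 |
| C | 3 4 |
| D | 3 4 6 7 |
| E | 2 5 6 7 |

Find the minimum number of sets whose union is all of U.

3

B, D, and E cover everything between them: the union {1, 2, 3, 4, 5, 6, 7} is all of U.
Only E contains 2, so E is forced; the remaining 3 elements need at least 2 more sets (each remaining set adds at most 2) — so at least 3 sets are needed, and 3 is optimal.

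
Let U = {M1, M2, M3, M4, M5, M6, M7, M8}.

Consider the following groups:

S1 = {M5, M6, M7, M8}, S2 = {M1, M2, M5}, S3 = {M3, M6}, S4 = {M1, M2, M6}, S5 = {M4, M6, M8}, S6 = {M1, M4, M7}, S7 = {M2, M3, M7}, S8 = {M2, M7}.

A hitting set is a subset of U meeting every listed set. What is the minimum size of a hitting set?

3

The 3 points {M1, M2, M6} hit every group.
No choice of 2 points meets every group, so 3 is the minimum.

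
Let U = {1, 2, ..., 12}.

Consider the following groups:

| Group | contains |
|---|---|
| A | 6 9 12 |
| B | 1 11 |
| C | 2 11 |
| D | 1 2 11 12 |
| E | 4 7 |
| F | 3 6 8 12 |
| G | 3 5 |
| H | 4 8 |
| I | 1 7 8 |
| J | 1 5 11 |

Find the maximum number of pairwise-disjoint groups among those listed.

4

A, C, G, H are pairwise disjoint (A={6,9,12}; C={2,11}; G={3,5}; H={4,8}).
Every remaining group overlaps one of these, and no 5 of the listed groups are pairwise disjoint, so 4 is the maximum.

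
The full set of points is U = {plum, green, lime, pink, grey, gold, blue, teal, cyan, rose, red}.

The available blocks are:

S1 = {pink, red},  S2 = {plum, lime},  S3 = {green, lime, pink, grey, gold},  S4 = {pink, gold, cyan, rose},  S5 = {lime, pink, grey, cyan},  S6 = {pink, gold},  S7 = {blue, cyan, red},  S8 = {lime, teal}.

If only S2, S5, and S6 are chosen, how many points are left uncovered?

5

Union of S2, S5, S6 = {plum, lime, pink, grey, gold, cyan}.
Not covered: green, blue, teal, rose, red — 5 points.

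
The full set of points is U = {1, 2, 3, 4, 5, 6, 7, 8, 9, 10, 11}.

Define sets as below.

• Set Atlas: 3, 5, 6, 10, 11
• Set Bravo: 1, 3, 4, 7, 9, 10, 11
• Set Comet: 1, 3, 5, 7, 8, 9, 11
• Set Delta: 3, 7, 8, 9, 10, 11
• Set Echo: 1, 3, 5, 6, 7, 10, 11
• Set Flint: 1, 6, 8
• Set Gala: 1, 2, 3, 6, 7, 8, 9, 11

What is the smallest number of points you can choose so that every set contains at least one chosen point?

The 2 points {3, 6} hit every set.
No single point lies in every set, so at least 2 are needed and 2 is optimal.

2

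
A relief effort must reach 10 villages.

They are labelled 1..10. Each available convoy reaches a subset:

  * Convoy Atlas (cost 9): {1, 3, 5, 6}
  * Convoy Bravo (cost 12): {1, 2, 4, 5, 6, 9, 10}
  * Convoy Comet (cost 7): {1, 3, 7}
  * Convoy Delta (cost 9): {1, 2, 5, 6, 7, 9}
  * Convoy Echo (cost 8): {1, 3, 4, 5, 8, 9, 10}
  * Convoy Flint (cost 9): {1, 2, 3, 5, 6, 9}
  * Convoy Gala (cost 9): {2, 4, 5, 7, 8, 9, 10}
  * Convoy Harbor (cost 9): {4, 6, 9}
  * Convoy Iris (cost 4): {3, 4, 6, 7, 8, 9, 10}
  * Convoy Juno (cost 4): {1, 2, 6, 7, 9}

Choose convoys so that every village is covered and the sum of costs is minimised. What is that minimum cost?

Echo, Juno together cover every village (Echo ∪ Juno = {1, 2, 3, 4, 5, 6, 7, 8, 9, 10}); total cost 8 + 4 = 12.
The greedy pick Iris, Juno, Echo costs 16; no covering selection beats 12.

12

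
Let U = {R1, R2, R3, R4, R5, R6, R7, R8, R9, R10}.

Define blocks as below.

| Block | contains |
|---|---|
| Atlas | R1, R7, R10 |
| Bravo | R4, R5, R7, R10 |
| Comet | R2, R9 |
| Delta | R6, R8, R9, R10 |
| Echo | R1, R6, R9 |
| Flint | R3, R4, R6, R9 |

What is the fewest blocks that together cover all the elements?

5

Atlas, Bravo, Comet, Delta, and Flint cover everything between them: the union {R1, R2, R3, R4, R5, R6, R7, R8, R9, R10} is all of U.
No 4 of the 6 blocks cover everything (all 15 combinations miss at least one element), so 5 is optimal.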